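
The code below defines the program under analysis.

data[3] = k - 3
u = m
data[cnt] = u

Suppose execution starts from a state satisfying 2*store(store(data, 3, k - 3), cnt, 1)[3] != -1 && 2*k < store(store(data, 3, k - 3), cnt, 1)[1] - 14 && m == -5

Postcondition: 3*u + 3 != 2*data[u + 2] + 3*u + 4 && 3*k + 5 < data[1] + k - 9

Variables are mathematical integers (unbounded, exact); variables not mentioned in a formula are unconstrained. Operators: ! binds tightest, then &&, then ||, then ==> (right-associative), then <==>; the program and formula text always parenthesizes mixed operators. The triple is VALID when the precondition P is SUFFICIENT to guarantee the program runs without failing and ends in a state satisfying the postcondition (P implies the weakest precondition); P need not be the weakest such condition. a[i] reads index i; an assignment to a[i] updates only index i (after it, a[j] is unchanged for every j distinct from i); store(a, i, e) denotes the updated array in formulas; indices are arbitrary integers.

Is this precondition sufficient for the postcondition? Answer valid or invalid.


Working backward. After the program, the postcondition 3*u + 3 != 2*data[u + 2] + 3*u + 4 && 3*k + 5 < data[1] + k - 9 must hold; in canonical form it is 2*data[u + 2] != -1 && 2*k < data[1] - 14.
Before data[cnt] := u: 2*store(data, cnt, u)[u + 2] != -1 && 2*k < store(data, cnt, u)[1] - 14
Before u := m: 2*store(data, cnt, m)[m + 2] != -1 && 2*k < store(data, cnt, m)[1] - 14
Before data[3] := k - 3: 2*store(store(data, 3, k - 3), cnt, m)[m + 2] != -1 && 2*k < store(store(data, 3, k - 3), cnt, m)[1] - 14
The weakest precondition is 2*store(store(data, 3, k - 3), cnt, m)[m + 2] != -1 && 2*k < store(store(data, 3, k - 3), cnt, m)[1] - 14.
Check whether 2*store(store(data, 3, k - 3), cnt, 1)[3] != -1 && 2*k < store(store(data, 3, k - 3), cnt, 1)[1] - 14 && m == -5 implies it.
Countermodel: at the initial state cnt = 1, data = {[-3] = 2, [1] = 2, [3] = 2, elsewhere 2}, k = -7, m = -5, the precondition holds but the weakest precondition fails.
Answer: invalid


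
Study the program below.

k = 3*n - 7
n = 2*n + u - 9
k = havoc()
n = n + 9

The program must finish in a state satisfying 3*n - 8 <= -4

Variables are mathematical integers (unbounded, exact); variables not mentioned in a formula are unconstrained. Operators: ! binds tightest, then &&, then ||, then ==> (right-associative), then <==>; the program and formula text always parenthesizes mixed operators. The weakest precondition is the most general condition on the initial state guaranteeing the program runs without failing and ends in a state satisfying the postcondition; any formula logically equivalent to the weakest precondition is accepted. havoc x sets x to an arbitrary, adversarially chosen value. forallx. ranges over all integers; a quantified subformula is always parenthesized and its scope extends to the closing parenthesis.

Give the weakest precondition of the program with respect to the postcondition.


Working backward. After the program, the postcondition 3*n - 8 <= -4 must hold; in canonical form it is 3*n <= 4.
Before n := n + 9: 3*n <= -23
Before havoc k: 3*n <= -23
Before n := 2*n + u - 9: 6*n + 3*u <= 4
Before k := 3*n - 7: 6*n + 3*u <= 4
Answer: WP = 6*n + 3*u <= 4


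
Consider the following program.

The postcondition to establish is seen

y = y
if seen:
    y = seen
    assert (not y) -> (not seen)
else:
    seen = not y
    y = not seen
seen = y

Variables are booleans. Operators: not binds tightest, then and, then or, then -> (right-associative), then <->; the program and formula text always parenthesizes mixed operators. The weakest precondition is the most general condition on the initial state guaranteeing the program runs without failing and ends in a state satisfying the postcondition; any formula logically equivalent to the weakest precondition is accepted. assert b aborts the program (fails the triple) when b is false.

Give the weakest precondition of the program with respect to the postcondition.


Working backward. After the program, seen must hold.
Before seen := y: y
Then branch requires seen; else branch requires y.
Before the if: (not seen) -> y
Before y := y: (not seen) -> y
Answer: WP = (not seen) -> y


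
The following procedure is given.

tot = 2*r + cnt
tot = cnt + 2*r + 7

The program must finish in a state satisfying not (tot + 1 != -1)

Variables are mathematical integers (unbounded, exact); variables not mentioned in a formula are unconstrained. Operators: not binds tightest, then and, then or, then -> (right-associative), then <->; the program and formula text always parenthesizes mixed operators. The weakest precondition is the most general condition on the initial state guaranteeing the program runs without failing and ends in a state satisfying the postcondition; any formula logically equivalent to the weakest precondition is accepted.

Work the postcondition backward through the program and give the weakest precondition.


Working backward. After the program, the postcondition not (tot + 1 != -1) must hold; in canonical form it is not (tot != -2).
Before tot := cnt + 2*r + 7: not (cnt + 2*r != -9)
Before tot := 2*r + cnt: not (cnt + 2*r != -9)
Answer: WP = not (cnt + 2*r != -9)


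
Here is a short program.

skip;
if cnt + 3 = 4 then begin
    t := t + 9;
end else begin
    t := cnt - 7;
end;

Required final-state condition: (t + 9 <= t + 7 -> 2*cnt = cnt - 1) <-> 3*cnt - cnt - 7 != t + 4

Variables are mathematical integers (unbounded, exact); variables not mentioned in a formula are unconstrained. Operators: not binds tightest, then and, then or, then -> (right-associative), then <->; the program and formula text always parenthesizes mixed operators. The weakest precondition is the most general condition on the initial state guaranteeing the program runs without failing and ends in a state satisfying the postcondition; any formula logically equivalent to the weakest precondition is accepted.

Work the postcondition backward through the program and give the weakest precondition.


Working backward. After the program, the postcondition (t + 9 <= t + 7 -> 2*cnt = cnt - 1) <-> 3*cnt - cnt - 7 != t + 4 must hold; in canonical form it is 2*cnt != t + 11.
Then branch requires 2*cnt != t + 20; else branch requires cnt != 4.
Before the if: (cnt = 1 -> 2*cnt != t + 20) and ((not (cnt = 1)) -> cnt != 4)
Before skip: (cnt = 1 -> 2*cnt != t + 20) and ((not (cnt = 1)) -> cnt != 4)
Answer: WP = (cnt = 1 -> 2*cnt != t + 20) and ((not (cnt = 1)) -> cnt != 4)


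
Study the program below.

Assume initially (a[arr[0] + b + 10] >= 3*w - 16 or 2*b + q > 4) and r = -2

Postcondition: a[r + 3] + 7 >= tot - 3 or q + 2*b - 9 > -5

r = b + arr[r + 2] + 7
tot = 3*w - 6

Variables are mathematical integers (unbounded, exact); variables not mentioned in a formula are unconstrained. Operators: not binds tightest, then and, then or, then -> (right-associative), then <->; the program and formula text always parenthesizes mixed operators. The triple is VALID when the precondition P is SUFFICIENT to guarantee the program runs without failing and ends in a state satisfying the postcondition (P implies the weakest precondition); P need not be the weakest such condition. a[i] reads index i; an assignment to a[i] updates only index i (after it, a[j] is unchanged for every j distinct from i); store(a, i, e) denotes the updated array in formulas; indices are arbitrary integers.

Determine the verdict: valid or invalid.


Working backward. After the program, the postcondition a[r + 3] + 7 >= tot - 3 or q + 2*b - 9 > -5 must hold; in canonical form it is a[r + 3] >= tot - 10 or 2*b + q > 4.
Before tot := 3*w - 6: a[r + 3] >= 3*w - 16 or 2*b + q > 4
Before r := b + arr[r + 2] + 7: a[arr[r + 2] + b + 10] >= 3*w - 16 or 2*b + q > 4
The weakest precondition is a[arr[r + 2] + b + 10] >= 3*w - 16 or 2*b + q > 4.
Check whether (a[arr[0] + b + 10] >= 3*w - 16 or 2*b + q > 4) and r = -2 implies it.
Every state satisfying the precondition satisfies the weakest precondition: the implication holds.
Answer: valid


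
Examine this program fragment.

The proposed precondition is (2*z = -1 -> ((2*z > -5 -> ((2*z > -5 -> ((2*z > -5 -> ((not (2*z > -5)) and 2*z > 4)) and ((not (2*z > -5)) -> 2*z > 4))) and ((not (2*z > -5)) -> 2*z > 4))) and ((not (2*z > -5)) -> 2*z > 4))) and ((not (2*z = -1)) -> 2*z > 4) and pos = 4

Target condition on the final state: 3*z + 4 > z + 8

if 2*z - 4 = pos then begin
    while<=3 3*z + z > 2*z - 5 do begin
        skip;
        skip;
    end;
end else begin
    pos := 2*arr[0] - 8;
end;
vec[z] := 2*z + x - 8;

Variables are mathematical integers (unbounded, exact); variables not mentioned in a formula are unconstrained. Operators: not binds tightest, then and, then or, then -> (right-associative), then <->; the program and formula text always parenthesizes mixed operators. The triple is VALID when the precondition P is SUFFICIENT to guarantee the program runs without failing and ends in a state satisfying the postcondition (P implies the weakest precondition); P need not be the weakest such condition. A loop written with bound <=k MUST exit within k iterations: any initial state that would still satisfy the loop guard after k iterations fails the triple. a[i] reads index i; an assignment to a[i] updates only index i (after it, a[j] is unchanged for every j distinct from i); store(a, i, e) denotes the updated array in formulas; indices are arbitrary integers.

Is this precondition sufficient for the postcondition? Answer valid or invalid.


Working backward. After the program, the postcondition 3*z + 4 > z + 8 must hold; in canonical form it is 2*z > 4.
Before vec[z] := 2*z + x - 8: 2*z > 4
Then branch requires (2*z > -5 -> ((2*z > -5 -> ((2*z > -5 -> ((not (2*z > -5)) and 2*z > 4)) and ((not (2*z > -5)) -> 2*z > 4))) and ((not (2*z > -5)) -> 2*z > 4))) and ((not (2*z > -5)) -> 2*z > 4); else branch requires 2*z > 4.
Before the if: (2*z = pos + 4 -> ((2*z > -5 -> ((2*z > -5 -> ((2*z > -5 -> ((not (2*z > -5)) and 2*z > 4)) and ((not (2*z > -5)) -> 2*z > 4))) and ((not (2*z > -5)) -> 2*z > 4))) and ((not (2*z > -5)) -> 2*z > 4))) and ((not (2*z = pos + 4)) -> 2*z > 4)
The weakest precondition is (2*z = pos + 4 -> ((2*z > -5 -> ((2*z > -5 -> ((2*z > -5 -> ((not (2*z > -5)) and 2*z > 4)) and ((not (2*z > -5)) -> 2*z > 4))) and ((not (2*z > -5)) -> 2*z > 4))) and ((not (2*z > -5)) -> 2*z > 4))) and ((not (2*z = pos + 4)) -> 2*z > 4).
Check whether (2*z = -1 -> ((2*z > -5 -> ((2*z > -5 -> ((2*z > -5 -> ((not (2*z > -5)) and 2*z > 4)) and ((not (2*z > -5)) -> 2*z > 4))) and ((not (2*z > -5)) -> 2*z > 4))) and ((not (2*z > -5)) -> 2*z > 4))) and ((not (2*z = -1)) -> 2*z > 4) and pos = 4 implies it.
Countermodel: at the initial state pos = 4, z = 4, the precondition holds but the weakest precondition fails.
Answer: invalid


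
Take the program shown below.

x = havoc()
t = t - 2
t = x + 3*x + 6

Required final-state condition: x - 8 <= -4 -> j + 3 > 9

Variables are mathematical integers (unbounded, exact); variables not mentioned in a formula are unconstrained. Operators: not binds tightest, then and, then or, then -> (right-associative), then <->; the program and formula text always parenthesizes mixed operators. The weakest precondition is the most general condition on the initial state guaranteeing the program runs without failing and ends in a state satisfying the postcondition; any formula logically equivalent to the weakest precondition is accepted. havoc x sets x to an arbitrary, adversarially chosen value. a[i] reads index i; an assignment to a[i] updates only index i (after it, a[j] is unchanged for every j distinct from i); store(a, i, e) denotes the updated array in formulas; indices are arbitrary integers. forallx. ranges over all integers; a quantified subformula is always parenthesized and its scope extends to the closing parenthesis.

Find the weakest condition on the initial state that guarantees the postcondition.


Working backward. After the program, the postcondition x - 8 <= -4 -> j + 3 > 9 must hold; in canonical form it is x <= 4 -> j > 6.
Before t := x + 3*x + 6: x <= 4 -> j > 6
Before t := t - 2: x <= 4 -> j > 6
Before havoc x: forall x_1. (x_1 <= 4 -> j > 6)
Answer: WP = forall x_1. (x_1 <= 4 -> j > 6)


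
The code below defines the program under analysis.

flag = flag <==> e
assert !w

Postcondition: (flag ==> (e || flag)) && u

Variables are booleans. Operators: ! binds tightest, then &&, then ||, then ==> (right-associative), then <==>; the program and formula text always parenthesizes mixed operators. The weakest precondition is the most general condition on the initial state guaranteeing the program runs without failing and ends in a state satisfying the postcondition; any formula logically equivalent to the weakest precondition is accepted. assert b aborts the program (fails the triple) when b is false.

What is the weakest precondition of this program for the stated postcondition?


Working backward. After the program, (flag ==> (e || flag)) && u must hold.
Before assert !w: (!w) && (flag ==> (e || flag)) && u
Before flag := flag <==> e: (!w) && ((flag <==> e) ==> (e || (flag <==> e))) && u
Answer: WP = (!w) && ((flag <==> e) ==> (e || (flag <==> e))) && u


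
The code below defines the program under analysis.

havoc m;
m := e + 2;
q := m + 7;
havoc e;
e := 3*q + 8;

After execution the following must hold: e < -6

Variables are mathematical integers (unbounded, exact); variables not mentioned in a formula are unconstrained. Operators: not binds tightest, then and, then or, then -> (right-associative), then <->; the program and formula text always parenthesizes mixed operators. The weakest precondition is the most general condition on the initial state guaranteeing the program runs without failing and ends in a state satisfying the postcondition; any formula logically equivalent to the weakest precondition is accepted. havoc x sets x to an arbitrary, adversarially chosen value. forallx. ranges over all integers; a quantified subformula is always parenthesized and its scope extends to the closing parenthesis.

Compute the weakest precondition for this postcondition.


Working backward. After the program, e < -6 must hold.
Before e := 3*q + 8: 3*q < -14
Before havoc e: 3*q < -14
Before q := m + 7: 3*m < -35
Before m := e + 2: 3*e < -41
Before havoc m: 3*e < -41
Answer: WP = 3*e < -41


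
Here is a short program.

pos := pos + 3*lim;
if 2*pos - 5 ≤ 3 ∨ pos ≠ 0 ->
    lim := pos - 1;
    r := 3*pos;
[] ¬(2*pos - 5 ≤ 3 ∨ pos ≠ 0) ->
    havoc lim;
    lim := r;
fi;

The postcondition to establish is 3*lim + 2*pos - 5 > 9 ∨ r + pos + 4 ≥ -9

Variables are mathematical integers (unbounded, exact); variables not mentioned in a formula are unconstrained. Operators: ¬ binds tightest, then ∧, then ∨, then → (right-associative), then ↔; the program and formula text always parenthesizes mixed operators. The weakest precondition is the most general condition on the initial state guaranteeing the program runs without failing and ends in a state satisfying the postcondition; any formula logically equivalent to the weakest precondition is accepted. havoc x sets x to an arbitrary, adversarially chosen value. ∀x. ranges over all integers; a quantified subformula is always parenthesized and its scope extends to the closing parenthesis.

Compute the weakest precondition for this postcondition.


Working backward. After the program, the postcondition 3*lim + 2*pos - 5 > 9 ∨ r + pos + 4 ≥ -9 must hold; in canonical form it is 3*lim + 2*pos > 14 ∨ pos + r ≥ -13.
Then branch requires 5*pos > 17 ∨ 4*pos ≥ -13; else branch requires 2*pos + 3*r > 14 ∨ pos + r ≥ -13.
Before the if: ((2*pos ≤ 8 ∨ pos ≠ 0) → (5*pos > 17 ∨ 4*pos ≥ -13)) ∧ ((¬(2*pos ≤ 8 ∨ pos ≠ 0)) → (2*pos + 3*r > 14 ∨ pos + r ≥ -13))
Before pos := pos + 3*lim: ((6*lim + 2*pos ≤ 8 ∨ 3*lim + pos ≠ 0) → (15*lim + 5*pos > 17 ∨ 12*lim + 4*pos ≥ -13)) ∧ ((¬(6*lim + 2*pos ≤ 8 ∨ 3*lim + pos ≠ 0)) → (6*lim + 2*pos + 3*r > 14 ∨ 3*lim + pos + r ≥ -13))
Answer: WP = ((6*lim + 2*pos ≤ 8 ∨ 3*lim + pos ≠ 0) → (15*lim + 5*pos > 17 ∨ 12*lim + 4*pos ≥ -13)) ∧ ((¬(6*lim + 2*pos ≤ 8 ∨ 3*lim + pos ≠ 0)) → (6*lim + 2*pos + 3*r > 14 ∨ 3*lim + pos + r ≥ -13))


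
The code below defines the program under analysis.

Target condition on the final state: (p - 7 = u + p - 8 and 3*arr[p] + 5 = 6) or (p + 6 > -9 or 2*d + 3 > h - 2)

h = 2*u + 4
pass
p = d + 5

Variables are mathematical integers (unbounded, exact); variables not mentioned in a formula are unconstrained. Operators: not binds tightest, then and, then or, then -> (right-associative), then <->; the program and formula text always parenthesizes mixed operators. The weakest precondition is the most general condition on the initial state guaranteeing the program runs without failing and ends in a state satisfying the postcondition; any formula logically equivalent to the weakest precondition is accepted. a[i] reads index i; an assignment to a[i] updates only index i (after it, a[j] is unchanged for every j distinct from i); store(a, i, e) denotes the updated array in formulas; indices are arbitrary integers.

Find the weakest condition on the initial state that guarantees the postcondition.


Working backward. After the program, the postcondition (p - 7 = u + p - 8 and 3*arr[p] + 5 = 6) or (p + 6 > -9 or 2*d + 3 > h - 2) must hold; in canonical form it is (u = 1 and 3*arr[p] = 1) or p > -15 or 2*d > h - 5.
Before p := d + 5: (u = 1 and 3*arr[d + 5] = 1) or d > -20 or 2*d > h - 5
Before skip: (u = 1 and 3*arr[d + 5] = 1) or d > -20 or 2*d > h - 5
Before h := 2*u + 4: (u = 1 and 3*arr[d + 5] = 1) or d > -20 or 2*d > 2*u - 1
Answer: WP = (u = 1 and 3*arr[d + 5] = 1) or d > -20 or 2*d > 2*u - 1


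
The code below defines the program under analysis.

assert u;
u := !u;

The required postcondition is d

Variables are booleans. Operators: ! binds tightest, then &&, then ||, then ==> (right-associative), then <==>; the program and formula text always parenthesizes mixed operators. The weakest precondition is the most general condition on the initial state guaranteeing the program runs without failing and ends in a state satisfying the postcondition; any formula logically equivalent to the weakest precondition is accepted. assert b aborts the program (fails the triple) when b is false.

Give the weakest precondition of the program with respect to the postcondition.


Working backward. After the program, d must hold.
Before u := !u: d
Before assert u: u && d
Answer: WP = u && d


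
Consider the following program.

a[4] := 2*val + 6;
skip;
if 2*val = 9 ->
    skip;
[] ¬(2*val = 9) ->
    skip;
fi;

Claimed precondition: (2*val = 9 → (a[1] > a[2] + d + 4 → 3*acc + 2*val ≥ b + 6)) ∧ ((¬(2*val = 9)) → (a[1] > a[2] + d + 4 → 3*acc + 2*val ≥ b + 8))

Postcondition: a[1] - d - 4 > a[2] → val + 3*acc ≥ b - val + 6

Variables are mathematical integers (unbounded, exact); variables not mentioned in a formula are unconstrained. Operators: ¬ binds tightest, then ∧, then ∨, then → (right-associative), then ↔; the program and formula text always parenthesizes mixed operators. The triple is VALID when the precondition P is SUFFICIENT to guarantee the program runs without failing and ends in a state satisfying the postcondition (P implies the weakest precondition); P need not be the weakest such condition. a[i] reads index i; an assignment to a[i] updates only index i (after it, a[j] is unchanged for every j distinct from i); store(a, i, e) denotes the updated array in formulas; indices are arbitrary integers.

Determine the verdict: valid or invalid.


Working backward. After the program, the postcondition a[1] - d - 4 > a[2] → val + 3*acc ≥ b - val + 6 must hold; in canonical form it is a[1] > a[2] + d + 4 → 3*acc + 2*val ≥ b + 6.
Then branch requires a[1] > a[2] + d + 4 → 3*acc + 2*val ≥ b + 6; else branch requires a[1] > a[2] + d + 4 → 3*acc + 2*val ≥ b + 6.
Before the if: (2*val = 9 → (a[1] > a[2] + d + 4 → 3*acc + 2*val ≥ b + 6)) ∧ ((¬(2*val = 9)) → (a[1] > a[2] + d + 4 → 3*acc + 2*val ≥ b + 6))
Before skip: (2*val = 9 → (a[1] > a[2] + d + 4 → 3*acc + 2*val ≥ b + 6)) ∧ ((¬(2*val = 9)) → (a[1] > a[2] + d + 4 → 3*acc + 2*val ≥ b + 6))
Before a[4] := 2*val + 6: (2*val = 9 → (a[1] > a[2] + d + 4 → 3*acc + 2*val ≥ b + 6)) ∧ ((¬(2*val = 9)) → (a[1] > a[2] + d + 4 → 3*acc + 2*val ≥ b + 6))
The weakest precondition is (2*val = 9 → (a[1] > a[2] + d + 4 → 3*acc + 2*val ≥ b + 6)) ∧ ((¬(2*val = 9)) → (a[1] > a[2] + d + 4 → 3*acc + 2*val ≥ b + 6)).
Check whether (2*val = 9 → (a[1] > a[2] + d + 4 → 3*acc + 2*val ≥ b + 6)) ∧ ((¬(2*val = 9)) → (a[1] > a[2] + d + 4 → 3*acc + 2*val ≥ b + 8)) implies it.
Every state satisfying the precondition satisfies the weakest precondition: the implication holds.
Answer: valid


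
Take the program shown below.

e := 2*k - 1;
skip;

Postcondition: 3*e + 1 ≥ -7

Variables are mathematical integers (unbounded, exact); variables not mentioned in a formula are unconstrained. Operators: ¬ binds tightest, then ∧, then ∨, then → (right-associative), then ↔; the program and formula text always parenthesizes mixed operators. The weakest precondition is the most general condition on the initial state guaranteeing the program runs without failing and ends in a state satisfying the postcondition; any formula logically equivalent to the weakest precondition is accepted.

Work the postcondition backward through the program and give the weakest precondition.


Working backward. After the program, the postcondition 3*e + 1 ≥ -7 must hold; in canonical form it is 3*e ≥ -8.
Before skip: 3*e ≥ -8
Before e := 2*k - 1: 6*k ≥ -5
Answer: WP = 6*k ≥ -5


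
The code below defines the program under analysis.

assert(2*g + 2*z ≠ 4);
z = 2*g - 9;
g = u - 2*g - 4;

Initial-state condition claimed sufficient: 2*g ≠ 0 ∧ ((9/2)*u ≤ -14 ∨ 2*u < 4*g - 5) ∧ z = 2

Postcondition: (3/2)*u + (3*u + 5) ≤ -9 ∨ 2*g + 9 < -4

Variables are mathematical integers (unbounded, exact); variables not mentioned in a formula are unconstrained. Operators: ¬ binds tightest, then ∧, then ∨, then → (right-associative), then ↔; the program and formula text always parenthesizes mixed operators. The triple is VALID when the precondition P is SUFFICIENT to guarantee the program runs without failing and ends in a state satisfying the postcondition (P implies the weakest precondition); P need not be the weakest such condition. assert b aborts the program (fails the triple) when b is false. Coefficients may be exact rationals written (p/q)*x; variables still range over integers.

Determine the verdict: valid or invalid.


Working backward. After the program, the postcondition (3/2)*u + (3*u + 5) ≤ -9 ∨ 2*g + 9 < -4 must hold; in canonical form it is (9/2)*u ≤ -14 ∨ 2*g < -13.
Before g := u - 2*g - 4: (9/2)*u ≤ -14 ∨ 2*u < 4*g - 5
Before z := 2*g - 9: (9/2)*u ≤ -14 ∨ 2*u < 4*g - 5
Before assert 2*g + 2*z ≠ 4: 2*g + 2*z ≠ 4 ∧ ((9/2)*u ≤ -14 ∨ 2*u < 4*g - 5)
The weakest precondition is 2*g + 2*z ≠ 4 ∧ ((9/2)*u ≤ -14 ∨ 2*u < 4*g - 5).
Check whether 2*g ≠ 0 ∧ ((9/2)*u ≤ -14 ∨ 2*u < 4*g - 5) ∧ z = 2 implies it.
Every state satisfying the precondition satisfies the weakest precondition: the implication holds.
Answer: valid


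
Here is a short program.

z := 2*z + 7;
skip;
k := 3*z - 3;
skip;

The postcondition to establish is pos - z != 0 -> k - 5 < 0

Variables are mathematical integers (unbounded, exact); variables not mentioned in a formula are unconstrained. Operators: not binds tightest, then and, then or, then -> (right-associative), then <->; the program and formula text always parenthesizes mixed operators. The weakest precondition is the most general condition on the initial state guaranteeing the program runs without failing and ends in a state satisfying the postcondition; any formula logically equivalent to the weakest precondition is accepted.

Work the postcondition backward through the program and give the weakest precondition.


Working backward. After the program, the postcondition pos - z != 0 -> k - 5 < 0 must hold; in canonical form it is pos != z -> k < 5.
Before skip: pos != z -> k < 5
Before k := 3*z - 3: pos != z -> 3*z < 8
Before skip: pos != z -> 3*z < 8
Before z := 2*z + 7: pos != 2*z + 7 -> 6*z < -13
Answer: WP = pos != 2*z + 7 -> 6*z < -13


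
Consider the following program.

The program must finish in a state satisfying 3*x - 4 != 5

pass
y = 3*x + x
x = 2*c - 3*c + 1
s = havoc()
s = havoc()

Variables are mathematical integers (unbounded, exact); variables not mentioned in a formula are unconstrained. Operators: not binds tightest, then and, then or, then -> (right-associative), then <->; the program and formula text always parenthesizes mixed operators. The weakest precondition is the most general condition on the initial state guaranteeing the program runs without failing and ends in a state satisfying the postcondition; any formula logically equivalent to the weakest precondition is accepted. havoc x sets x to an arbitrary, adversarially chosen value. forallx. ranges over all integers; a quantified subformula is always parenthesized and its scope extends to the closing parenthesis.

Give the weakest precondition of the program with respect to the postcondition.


Working backward. After the program, the postcondition 3*x - 4 != 5 must hold; in canonical form it is 3*x != 9.
Before havoc s: 3*x != 9
Before havoc s: 3*x != 9
Before x := 2*c - 3*c + 1: 3*c != -6
Before y := 3*x + x: 3*c != -6
Before skip: 3*c != -6
Answer: WP = 3*c != -6


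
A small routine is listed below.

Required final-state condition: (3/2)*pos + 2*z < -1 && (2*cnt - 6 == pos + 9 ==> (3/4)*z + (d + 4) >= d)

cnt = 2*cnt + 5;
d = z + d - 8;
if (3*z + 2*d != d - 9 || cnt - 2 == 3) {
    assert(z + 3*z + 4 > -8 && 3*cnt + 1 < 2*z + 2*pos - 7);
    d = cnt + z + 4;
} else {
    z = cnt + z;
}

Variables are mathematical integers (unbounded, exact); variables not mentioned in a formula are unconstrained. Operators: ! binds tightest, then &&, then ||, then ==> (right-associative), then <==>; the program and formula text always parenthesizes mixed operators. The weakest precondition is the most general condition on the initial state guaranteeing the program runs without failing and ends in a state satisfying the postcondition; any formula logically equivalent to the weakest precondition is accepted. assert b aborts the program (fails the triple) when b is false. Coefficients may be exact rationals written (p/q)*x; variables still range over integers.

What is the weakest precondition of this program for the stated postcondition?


Working backward. After the program, the postcondition (3/2)*pos + 2*z < -1 && (2*cnt - 6 == pos + 9 ==> (3/4)*z + (d + 4) >= d) must hold; in canonical form it is (3/2)*pos + 2*z < -1 && (2*cnt == pos + 15 ==> (3/4)*z >= -4).
Then branch requires 4*z > -12 && 3*cnt < 2*pos + 2*z - 8 && (3/2)*pos + 2*z < -1 && (2*cnt == pos + 15 ==> (3/4)*z >= -4); else branch requires 2*cnt + (3/2)*pos + 2*z < -1 && (2*cnt == pos + 15 ==> (3/4)*cnt + (3/4)*z >= -4).
Before the if: ((d + 3*z != -9 || cnt == 5) ==> (4*z > -12 && 3*cnt < 2*pos + 2*z - 8 && (3/2)*pos + 2*z < -1 && (2*cnt == pos + 15 ==> (3/4)*z >= -4))) && ((!(d + 3*z != -9 || cnt == 5)) ==> (2*cnt + (3/2)*pos + 2*z < -1 && (2*cnt == pos + 15 ==> (3/4)*cnt + (3/4)*z >= -4)))
Before d := z + d - 8: ((d + 4*z != -1 || cnt == 5) ==> (4*z > -12 && 3*cnt < 2*pos + 2*z - 8 && (3/2)*pos + 2*z < -1 && (2*cnt == pos + 15 ==> (3/4)*z >= -4))) && ((!(d + 4*z != -1 || cnt == 5)) ==> (2*cnt + (3/2)*pos + 2*z < -1 && (2*cnt == pos + 15 ==> (3/4)*cnt + (3/4)*z >= -4)))
Before cnt := 2*cnt + 5: ((d + 4*z != -1 || 2*cnt == 0) ==> (4*z > -12 && 6*cnt < 2*pos + 2*z - 23 && (3/2)*pos + 2*z < -1 && (4*cnt == pos + 5 ==> (3/4)*z >= -4))) && ((!(d + 4*z != -1 || 2*cnt == 0)) ==> (4*cnt + (3/2)*pos + 2*z < -11 && (4*cnt == pos + 5 ==> (3/2)*cnt + (3/4)*z >= -31/4)))
Answer: WP = ((d + 4*z != -1 || 2*cnt == 0) ==> (4*z > -12 && 6*cnt < 2*pos + 2*z - 23 && (3/2)*pos + 2*z < -1 && (4*cnt == pos + 5 ==> (3/4)*z >= -4))) && ((!(d + 4*z != -1 || 2*cnt == 0)) ==> (4*cnt + (3/2)*pos + 2*z < -11 && (4*cnt == pos + 5 ==> (3/2)*cnt + (3/4)*z >= -31/4)))


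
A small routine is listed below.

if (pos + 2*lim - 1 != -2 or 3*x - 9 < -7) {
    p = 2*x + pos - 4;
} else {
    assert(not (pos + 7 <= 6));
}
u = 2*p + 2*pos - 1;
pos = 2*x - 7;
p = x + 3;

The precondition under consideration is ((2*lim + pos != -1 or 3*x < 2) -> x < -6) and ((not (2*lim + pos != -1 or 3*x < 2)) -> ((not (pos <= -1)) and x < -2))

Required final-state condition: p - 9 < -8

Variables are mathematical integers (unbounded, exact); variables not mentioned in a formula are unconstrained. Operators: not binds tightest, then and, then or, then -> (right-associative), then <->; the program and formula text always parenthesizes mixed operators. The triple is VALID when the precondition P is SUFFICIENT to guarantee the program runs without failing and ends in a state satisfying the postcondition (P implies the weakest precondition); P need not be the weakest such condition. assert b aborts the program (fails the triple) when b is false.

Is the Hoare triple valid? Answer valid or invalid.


Working backward. After the program, the postcondition p - 9 < -8 must hold; in canonical form it is p < 1.
Before p := x + 3: x < -2
Before pos := 2*x - 7: x < -2
Before u := 2*p + 2*pos - 1: x < -2
Then branch requires x < -2; else branch requires (not (pos <= -1)) and x < -2.
Before the if: ((2*lim + pos != -1 or 3*x < 2) -> x < -2) and ((not (2*lim + pos != -1 or 3*x < 2)) -> ((not (pos <= -1)) and x < -2))
The weakest precondition is ((2*lim + pos != -1 or 3*x < 2) -> x < -2) and ((not (2*lim + pos != -1 or 3*x < 2)) -> ((not (pos <= -1)) and x < -2)).
Check whether ((2*lim + pos != -1 or 3*x < 2) -> x < -6) and ((not (2*lim + pos != -1 or 3*x < 2)) -> ((not (pos <= -1)) and x < -2)) implies it.
Every state satisfying the precondition satisfies the weakest precondition: the implication holds.
Answer: valid


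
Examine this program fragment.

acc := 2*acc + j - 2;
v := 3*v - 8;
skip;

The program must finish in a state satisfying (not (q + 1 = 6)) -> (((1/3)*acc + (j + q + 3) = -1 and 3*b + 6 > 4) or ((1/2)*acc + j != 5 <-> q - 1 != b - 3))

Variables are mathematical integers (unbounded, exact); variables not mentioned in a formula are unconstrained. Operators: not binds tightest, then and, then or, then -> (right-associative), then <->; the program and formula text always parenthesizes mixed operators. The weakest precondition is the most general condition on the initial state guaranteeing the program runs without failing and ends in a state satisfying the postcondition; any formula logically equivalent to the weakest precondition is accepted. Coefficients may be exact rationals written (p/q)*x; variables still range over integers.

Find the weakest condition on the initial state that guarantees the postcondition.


Working backward. After the program, the postcondition (not (q + 1 = 6)) -> (((1/3)*acc + (j + q + 3) = -1 and 3*b + 6 > 4) or ((1/2)*acc + j != 5 <-> q - 1 != b - 3)) must hold; in canonical form it is (not (q = 5)) -> (((1/3)*acc + j + q = -4 and 3*b > -2) or ((1/2)*acc + j != 5 <-> q != b - 2)).
Before skip: (not (q = 5)) -> (((1/3)*acc + j + q = -4 and 3*b > -2) or ((1/2)*acc + j != 5 <-> q != b - 2))
Before v := 3*v - 8: (not (q = 5)) -> (((1/3)*acc + j + q = -4 and 3*b > -2) or ((1/2)*acc + j != 5 <-> q != b - 2))
Before acc := 2*acc + j - 2: (not (q = 5)) -> (((2/3)*acc + (4/3)*j + q = -10/3 and 3*b > -2) or (acc + (3/2)*j != 6 <-> q != b - 2))
Answer: WP = (not (q = 5)) -> (((2/3)*acc + (4/3)*j + q = -10/3 and 3*b > -2) or (acc + (3/2)*j != 6 <-> q != b - 2))


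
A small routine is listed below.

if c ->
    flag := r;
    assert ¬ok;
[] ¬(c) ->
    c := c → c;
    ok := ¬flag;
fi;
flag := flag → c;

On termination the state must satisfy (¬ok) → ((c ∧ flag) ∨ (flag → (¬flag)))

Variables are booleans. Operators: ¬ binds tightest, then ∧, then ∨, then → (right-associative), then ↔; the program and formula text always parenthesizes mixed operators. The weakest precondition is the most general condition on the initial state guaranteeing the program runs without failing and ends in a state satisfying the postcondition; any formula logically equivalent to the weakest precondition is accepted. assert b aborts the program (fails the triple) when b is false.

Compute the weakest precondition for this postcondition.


Working backward. After the program, (¬ok) → ((c ∧ flag) ∨ (flag → (¬flag))) must hold.
Before flag := flag → c: (¬ok) → ((c ∧ (flag → c)) ∨ ((flag → c) → (¬(flag → c))))
Then branch requires (¬ok) ∧ ((¬ok) → ((c ∧ (r → c)) ∨ ((r → c) → (¬(r → c))))); else branch requires true.
Before the if: c → ((¬ok) ∧ ((¬ok) → ((c ∧ (r → c)) ∨ ((r → c) → (¬(r → c))))))
Answer: WP = c → ((¬ok) ∧ ((¬ok) → ((c ∧ (r → c)) ∨ ((r → c) → (¬(r → c))))))


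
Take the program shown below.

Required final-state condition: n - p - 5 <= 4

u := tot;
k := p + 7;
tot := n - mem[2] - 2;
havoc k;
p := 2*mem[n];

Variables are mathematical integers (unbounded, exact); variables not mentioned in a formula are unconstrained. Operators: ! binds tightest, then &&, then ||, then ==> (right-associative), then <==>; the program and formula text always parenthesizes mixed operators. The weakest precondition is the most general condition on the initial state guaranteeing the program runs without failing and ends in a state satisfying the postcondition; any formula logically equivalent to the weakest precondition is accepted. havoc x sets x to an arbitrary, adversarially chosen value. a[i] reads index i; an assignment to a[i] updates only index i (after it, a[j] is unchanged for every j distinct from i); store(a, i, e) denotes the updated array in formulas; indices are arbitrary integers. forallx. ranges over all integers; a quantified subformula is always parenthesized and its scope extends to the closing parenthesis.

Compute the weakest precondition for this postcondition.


Working backward. After the program, the postcondition n - p - 5 <= 4 must hold; in canonical form it is n <= p + 9.
Before p := 2*mem[n]: n <= 2*mem[n] + 9
Before havoc k: n <= 2*mem[n] + 9
Before tot := n - mem[2] - 2: n <= 2*mem[n] + 9
Before k := p + 7: n <= 2*mem[n] + 9
Before u := tot: n <= 2*mem[n] + 9
Answer: WP = n <= 2*mem[n] + 9


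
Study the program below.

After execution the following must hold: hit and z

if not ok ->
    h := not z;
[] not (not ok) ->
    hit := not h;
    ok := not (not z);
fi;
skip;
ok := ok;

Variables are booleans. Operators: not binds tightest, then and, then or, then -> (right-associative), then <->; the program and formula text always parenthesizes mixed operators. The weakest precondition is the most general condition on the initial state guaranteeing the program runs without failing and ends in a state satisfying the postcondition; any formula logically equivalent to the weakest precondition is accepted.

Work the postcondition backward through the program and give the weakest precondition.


Working backward. After the program, hit and z must hold.
Before ok := ok: hit and z
Before skip: hit and z
Then branch requires hit and z; else branch requires (not h) and z.
Before the if: ((not ok) -> (hit and z)) and (ok -> ((not h) and z))
Answer: WP = ((not ok) -> (hit and z)) and (ok -> ((not h) and z))


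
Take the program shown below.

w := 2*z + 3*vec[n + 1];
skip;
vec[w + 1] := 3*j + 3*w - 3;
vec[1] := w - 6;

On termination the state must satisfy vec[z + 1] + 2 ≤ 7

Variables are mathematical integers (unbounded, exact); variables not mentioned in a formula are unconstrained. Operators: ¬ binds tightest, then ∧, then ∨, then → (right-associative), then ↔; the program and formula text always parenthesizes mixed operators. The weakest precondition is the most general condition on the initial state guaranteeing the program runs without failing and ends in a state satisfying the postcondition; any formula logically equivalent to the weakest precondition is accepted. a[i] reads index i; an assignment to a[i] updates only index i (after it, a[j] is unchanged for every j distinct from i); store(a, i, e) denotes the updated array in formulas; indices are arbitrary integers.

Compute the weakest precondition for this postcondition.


Working backward. After the program, the postcondition vec[z + 1] + 2 ≤ 7 must hold; in canonical form it is vec[z + 1] ≤ 5.
Before vec[1] := w - 6: store(vec, 1, w - 6)[z + 1] ≤ 5
Before vec[w + 1] := 3*j + 3*w - 3: store(store(vec, w + 1, 3*j + 3*w - 3), 1, w - 6)[z + 1] ≤ 5
Before skip: store(store(vec, w + 1, 3*j + 3*w - 3), 1, w - 6)[z + 1] ≤ 5
Before w := 2*z + 3*vec[n + 1]: store(store(vec, 3*vec[n + 1] + 2*z + 1, 9*vec[n + 1] + 3*j + 6*z - 3), 1, 3*vec[n + 1] + 2*z - 6)[z + 1] ≤ 5
Answer: WP = store(store(vec, 3*vec[n + 1] + 2*z + 1, 9*vec[n + 1] + 3*j + 6*z - 3), 1, 3*vec[n + 1] + 2*z - 6)[z + 1] ≤ 5


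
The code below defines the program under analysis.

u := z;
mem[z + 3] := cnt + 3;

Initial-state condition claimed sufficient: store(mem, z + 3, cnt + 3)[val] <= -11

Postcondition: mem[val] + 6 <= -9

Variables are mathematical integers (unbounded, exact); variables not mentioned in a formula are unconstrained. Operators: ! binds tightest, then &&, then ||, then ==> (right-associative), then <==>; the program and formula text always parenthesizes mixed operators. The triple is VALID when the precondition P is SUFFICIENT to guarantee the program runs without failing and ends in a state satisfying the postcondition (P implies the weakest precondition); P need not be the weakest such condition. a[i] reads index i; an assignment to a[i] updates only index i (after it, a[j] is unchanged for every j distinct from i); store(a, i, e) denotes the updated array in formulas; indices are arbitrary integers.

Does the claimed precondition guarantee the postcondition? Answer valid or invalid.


Working backward. After the program, the postcondition mem[val] + 6 <= -9 must hold; in canonical form it is mem[val] <= -15.
Before mem[z + 3] := cnt + 3: store(mem, z + 3, cnt + 3)[val] <= -15
Before u := z: store(mem, z + 3, cnt + 3)[val] <= -15
The weakest precondition is store(mem, z + 3, cnt + 3)[val] <= -15.
Check whether store(mem, z + 3, cnt + 3)[val] <= -11 implies it.
Countermodel: at the initial state cnt = -14, mem = {[0] = -11, elsewhere -11}, val = 0, z = -3, the precondition holds but the weakest precondition fails.
Answer: invalid


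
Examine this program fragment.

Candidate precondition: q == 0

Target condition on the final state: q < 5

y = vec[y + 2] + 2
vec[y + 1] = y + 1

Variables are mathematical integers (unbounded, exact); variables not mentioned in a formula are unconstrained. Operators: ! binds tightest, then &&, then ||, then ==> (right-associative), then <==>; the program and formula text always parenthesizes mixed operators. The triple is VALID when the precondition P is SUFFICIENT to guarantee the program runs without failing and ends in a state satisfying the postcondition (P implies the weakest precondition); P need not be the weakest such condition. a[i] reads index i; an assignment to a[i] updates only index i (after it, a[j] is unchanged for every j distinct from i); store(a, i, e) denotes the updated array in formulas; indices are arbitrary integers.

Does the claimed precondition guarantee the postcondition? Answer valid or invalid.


Working backward. After the program, q < 5 must hold.
Before vec[y + 1] := y + 1: q < 5
Before y := vec[y + 2] + 2: q < 5
The weakest precondition is q < 5.
Check whether q == 0 implies it.
Every state satisfying the precondition satisfies the weakest precondition: the implication holds.
Answer: valid


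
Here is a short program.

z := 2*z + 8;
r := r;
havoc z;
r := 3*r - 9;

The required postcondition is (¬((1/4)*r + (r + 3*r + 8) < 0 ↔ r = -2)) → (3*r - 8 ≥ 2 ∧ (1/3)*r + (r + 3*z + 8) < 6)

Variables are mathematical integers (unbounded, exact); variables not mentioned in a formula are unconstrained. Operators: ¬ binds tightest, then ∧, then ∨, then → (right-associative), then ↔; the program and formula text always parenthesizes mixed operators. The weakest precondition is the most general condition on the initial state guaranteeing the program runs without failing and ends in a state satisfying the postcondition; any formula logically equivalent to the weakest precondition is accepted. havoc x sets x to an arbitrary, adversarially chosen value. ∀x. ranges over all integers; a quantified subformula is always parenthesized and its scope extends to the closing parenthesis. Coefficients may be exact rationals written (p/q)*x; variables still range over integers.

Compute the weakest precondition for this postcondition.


Working backward. After the program, the postcondition (¬((1/4)*r + (r + 3*r + 8) < 0 ↔ r = -2)) → (3*r - 8 ≥ 2 ∧ (1/3)*r + (r + 3*z + 8) < 6) must hold; in canonical form it is (¬((17/4)*r < -8 ↔ r = -2)) → (3*r ≥ 10 ∧ (4/3)*r + 3*z < -2).
Before r := 3*r - 9: (¬((51/4)*r < 121/4 ↔ 3*r = 7)) → (9*r ≥ 37 ∧ 4*r + 3*z < 10)
Before havoc z: ∀z_1. ((¬((51/4)*r < 121/4 ↔ 3*r = 7)) → (9*r ≥ 37 ∧ 4*r + 3*z_1 < 10))
Before r := r: ∀z_1. ((¬((51/4)*r < 121/4 ↔ 3*r = 7)) → (9*r ≥ 37 ∧ 4*r + 3*z_1 < 10))
Before z := 2*z + 8: ∀z_1. ((¬((51/4)*r < 121/4 ↔ 3*r = 7)) → (9*r ≥ 37 ∧ 4*r + 3*z_1 < 10))
Answer: WP = ∀z_1. ((¬((51/4)*r < 121/4 ↔ 3*r = 7)) → (9*r ≥ 37 ∧ 4*r + 3*z_1 < 10))
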